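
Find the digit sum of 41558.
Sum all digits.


4 + 1 + 5 + 5 + 8 = 23


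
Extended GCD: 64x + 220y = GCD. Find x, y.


Tabular extended Euclidean (each row: r = 64*s + 220*t):
r=64, s=1, t=0
r=220, s=0, t=1
q=0: r=64, s=1, t=0   [64*(1) + 220*(0) = 64]
q=3: r=28, s=-3, t=1   [64*(-3) + 220*(1) = 28]
q=2: r=8, s=7, t=-2   [64*(7) + 220*(-2) = 8]
q=3: r=4, s=-24, t=7   [64*(-24) + 220*(7) = 4]
q=2: r=0, s=55, t=-16   [64*(55) + 220*(-16) = 0]
GCD = 4; from the row with r=4: x=-24, y=7
Check: 64*(-24) + 220*(7) = -1536 + 1540 = 4

GCD = 4, x = -24, y = 7


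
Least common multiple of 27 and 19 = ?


GCD(27, 19) = 1
LCM = 27*19/1 = 513/1 = 513

LCM = 513


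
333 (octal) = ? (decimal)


333 (base 8) = 219 (decimal)
219 (decimal) = 219 (base 10)


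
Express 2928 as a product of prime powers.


2928 / 2 = 1464
1464 / 2 = 732
732 / 2 = 366
366 / 2 = 183
183 / 3 = 61
61 / 61 = 1
2928 = 2^4 × 3 × 61


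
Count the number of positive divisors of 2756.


2756 = 2^2 × 13^1 × 53^1
d(2756) = (2+1) × (1+1) × (1+1) = 12

12 divisors


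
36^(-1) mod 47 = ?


Use the extended Euclidean algorithm on (47, 36); each row r = 47*s + 36*t:
r=47, s=1, t=0
r=36, s=0, t=1
q=1: r=11, s=1, t=-1   [47*(1) + 36*(-1) = 11]
q=3: r=3, s=-3, t=4   [47*(-3) + 36*(4) = 3]
q=3: r=2, s=10, t=-13   [47*(10) + 36*(-13) = 2]
q=1: r=1, s=-13, t=17   [47*(-13) + 36*(17) = 1]
q=2: r=0, s=36, t=-47   [47*(36) + 36*(-47) = 0]
GCD = 1 with t = 17, so 36*(17) ≡ 1 (mod 47)
Inverse = 17 mod 47 = 17
Check: 36 * 17 = 612 ≡ 1 (mod 47)

36^(-1) ≡ 17 (mod 47)


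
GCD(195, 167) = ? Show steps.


195 = 1 * 167 + 28
167 = 5 * 28 + 27
28 = 1 * 27 + 1
27 = 27 * 1 + 0
GCD = 1


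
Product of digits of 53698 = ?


5 × 3 × 6 × 9 × 8 = 6480


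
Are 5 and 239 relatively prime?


Euclidean algorithm:
239 = 47 * 5 + 4
5 = 1 * 4 + 1
4 = 4 * 1 + 0
GCD(5, 239) = 1

Yes, coprime (GCD = 1)


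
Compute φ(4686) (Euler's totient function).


4686 = 2 × 3 × 11 × 71
Prime factors: 2, 3, 11, 71
φ(4686) = 4686 × (1-1/2) × (1-1/3) × (1-1/11) × (1-1/71)
= 4686 × 1/2 × 2/3 × 10/11 × 70/71 = 1400

φ(4686) = 1400


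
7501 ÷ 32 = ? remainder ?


7501 = 32 * 234 + 13
Check: 7488 + 13 = 7501

q = 234, r = 13


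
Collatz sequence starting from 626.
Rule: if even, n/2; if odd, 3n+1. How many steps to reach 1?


626 → 313 → 940 → 470 → 235 → 706 → 353 → 1060 → 530 → 265 → 796 → 398 → 199 → 598 → 299 → 898 → 449 → 1348 → 674 → 337 → 1012 → 506 → 253 → 760 → 380 → 190 → 95 → 286 → 143 → 430 → 215 → 646 → 323 → 970 → 485 → 1456 → 728 → 364 → 182 → 91 → 274 → 137 → 412 → 206 → 103 → 310 → 155 → 466 → 233 → 700 → 350 → 175 → 526 → 263 → 790 → 395 → 1186 → 593 → 1780 → 890 → 445 → 1336 → 668 → 334 → 167 → 502 → 251 → 754 → 377 → 1132 → 566 → 283 → 850 → 425 → 1276 → 638 → 319 → 958 → 479 → 1438 → 719 → 2158 → 1079 → 3238 → 1619 → 4858 → 2429 → 7288 → 3644 → 1822 → 911 → 2734 → 1367 → 4102 → 2051 → 6154 → 3077 → 9232 → 4616 → 2308 → 1154 → 577 → 1732 → 866 → 433 → 1300 → 650 → 325 → 976 → 488 → 244 → 122 → 61 → 184 → 92 → 46 → 23 → 70 → 35 → 106 → 53 → 160 → 80 → 40 → 20 → 10 → 5 → 16 → 8 → 4 → 2 → 1
Total steps = 131

131 steps


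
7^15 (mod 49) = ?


7^1 mod 49 = 7
7^2 mod 49 = 0
7^3 mod 49 = 0
7^4 mod 49 = 0
7^5 mod 49 = 0
7^6 mod 49 = 0
7^7 mod 49 = 0
7^8 mod 49 = 0
7^9 mod 49 = 0
7^10 mod 49 = 0
7^11 mod 49 = 0
7^12 mod 49 = 0
7^13 mod 49 = 0
7^14 mod 49 = 0
7^15 mod 49 = 0


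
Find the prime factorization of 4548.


4548 / 2 = 2274
2274 / 2 = 1137
1137 / 3 = 379
379 / 379 = 1
4548 = 2^2 × 3 × 379


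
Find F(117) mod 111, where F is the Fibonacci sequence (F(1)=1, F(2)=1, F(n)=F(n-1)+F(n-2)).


F(k) mod 111 for k=1..117:
1, 1, 2, 3, 5, 8, 13, 21, 34, 55, 89, 33, 11, 44, 55, 99, 43, 31, 74, 105, 68, 62, 19, 81, 100, 70, 59, 18, 77, 95, 61, 45, 106, 40, 35, 75, 110, 74, 73, 36, 109, 34, 32, 66, 98, 53, 40, 93, 22, 4, 26, 30, 56, 86, 31, 6, 37, 43, 80, 12, 92, 104, 85, 78, 52, 19, 71, 90, 50, 29, 79, 108, 76, 73, 38, 0, 38, 38, 76, 3, 79, 82, 50, 21, 71, 92, 52, 33, 85, 7, 92, 99, 80, 68, 37, 105, 31, 25, 56, 81, 26, 107, 22, 18, 40, 58, 98, 45, 32, 77, 109, 75, 73, 37, 110, 36, 35
F(117) mod 111 = 35


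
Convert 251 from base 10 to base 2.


251 (base 10) = 251 (decimal)
251 (decimal) = 11111011 (base 2)


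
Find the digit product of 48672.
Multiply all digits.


4 × 8 × 6 × 7 × 2 = 2688


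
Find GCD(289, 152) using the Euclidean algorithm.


289 = 1 * 152 + 137
152 = 1 * 137 + 15
137 = 9 * 15 + 2
15 = 7 * 2 + 1
2 = 2 * 1 + 0
GCD = 1


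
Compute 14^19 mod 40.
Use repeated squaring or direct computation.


14^1 mod 40 = 14
14^2 mod 40 = 36
14^3 mod 40 = 24
14^4 mod 40 = 16
14^5 mod 40 = 24
14^6 mod 40 = 16
14^7 mod 40 = 24
14^8 mod 40 = 16
14^9 mod 40 = 24
14^10 mod 40 = 16
14^11 mod 40 = 24
14^12 mod 40 = 16
14^13 mod 40 = 24
14^14 mod 40 = 16
14^15 mod 40 = 24
14^16 mod 40 = 16
14^17 mod 40 = 24
14^18 mod 40 = 16
14^19 mod 40 = 24


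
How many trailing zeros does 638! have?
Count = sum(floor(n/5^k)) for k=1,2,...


floor(638/5) = 127
floor(638/25) = 25
floor(638/125) = 5
floor(638/625) = 1
Total = 158

158 trailing zeros


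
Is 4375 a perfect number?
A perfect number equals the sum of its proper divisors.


Proper divisors of 4375: 1, 5, 7, 25, 35, 125, 175, 625, 875
Sum = 1 + 5 + 7 + 25 + 35 + 125 + 175 + 625 + 875 = 1873

No, 4375 is not perfect (1873 ≠ 4375)


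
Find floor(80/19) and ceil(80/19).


80/19 = 4.2105
floor = 4
ceil = 5

floor = 4, ceil = 5


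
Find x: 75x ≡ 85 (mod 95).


GCD(75, 95) = 5 divides 85
Divide: 15x ≡ 17 (mod 19)
x ≡ 10 (mod 19)


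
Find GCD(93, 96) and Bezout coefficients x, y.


Tabular extended Euclidean (each row: r = 93*s + 96*t):
r=93, s=1, t=0
r=96, s=0, t=1
q=0: r=93, s=1, t=0   [93*(1) + 96*(0) = 93]
q=1: r=3, s=-1, t=1   [93*(-1) + 96*(1) = 3]
q=31: r=0, s=32, t=-31   [93*(32) + 96*(-31) = 0]
GCD = 3; from the row with r=3: x=-1, y=1
Check: 93*(-1) + 96*(1) = -93 + 96 = 3

GCD = 3, x = -1, y = 1


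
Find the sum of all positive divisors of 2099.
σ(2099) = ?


Divisors of 2099: 1, 2099
Sum = 1 + 2099 = 2100

σ(2099) = 2100


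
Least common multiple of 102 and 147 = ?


GCD(102, 147) = 3
LCM = 102*147/3 = 14994/3 = 4998

LCM = 4998


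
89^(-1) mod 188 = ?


Use the extended Euclidean algorithm on (188, 89); each row r = 188*s + 89*t:
r=188, s=1, t=0
r=89, s=0, t=1
q=2: r=10, s=1, t=-2   [188*(1) + 89*(-2) = 10]
q=8: r=9, s=-8, t=17   [188*(-8) + 89*(17) = 9]
q=1: r=1, s=9, t=-19   [188*(9) + 89*(-19) = 1]
q=9: r=0, s=-89, t=188   [188*(-89) + 89*(188) = 0]
GCD = 1 with t = -19, so 89*(-19) ≡ 1 (mod 188)
Inverse = -19 mod 188 = 169
Check: 89 * 169 = 15041 ≡ 1 (mod 188)

89^(-1) ≡ 169 (mod 188)


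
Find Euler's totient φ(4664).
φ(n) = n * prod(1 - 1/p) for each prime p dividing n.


4664 = 2^3 × 11 × 53
Prime factors: 2, 11, 53
φ(4664) = 4664 × (1-1/2) × (1-1/11) × (1-1/53)
= 4664 × 1/2 × 10/11 × 52/53 = 2080

φ(4664) = 2080


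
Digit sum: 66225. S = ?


6 + 6 + 2 + 2 + 5 = 21


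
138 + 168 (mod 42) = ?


138 + 168 = 306
306 mod 42 = 12


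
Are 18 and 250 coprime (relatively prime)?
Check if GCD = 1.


Euclidean algorithm:
250 = 13 * 18 + 16
18 = 1 * 16 + 2
16 = 8 * 2 + 0
GCD(18, 250) = 2

No, not coprime (GCD = 2)


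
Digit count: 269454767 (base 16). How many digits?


269454767 in base 16 = 100F8DAF
Number of digits = 8

8 digits (base 16)


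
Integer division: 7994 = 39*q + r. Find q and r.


7994 = 39 * 204 + 38
Check: 7956 + 38 = 7994

q = 204, r = 38


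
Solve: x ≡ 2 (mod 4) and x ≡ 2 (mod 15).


M = 4*15 = 60
M1 = M/4 = 15, M2 = M/15 = 4
M1^(-1) mod 4 = 3, M2^(-1) mod 15 = 4
x = 2*15*3 + 2*4*4 = 122
122 mod 60 = 2
Check: 2 mod 4 = 2 ✓, 2 mod 15 = 2 ✓

x ≡ 2 (mod 60)


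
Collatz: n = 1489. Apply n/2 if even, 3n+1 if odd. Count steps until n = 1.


1489 → 4468 → 2234 → 1117 → 3352 → 1676 → 838 → 419 → 1258 → 629 → 1888 → 944 → 472 → 236 → 118 → 59 → 178 → 89 → 268 → 134 → 67 → 202 → 101 → 304 → 152 → 76 → 38 → 19 → 58 → 29 → 88 → 44 → 22 → 11 → 34 → 17 → 52 → 26 → 13 → 40 → 20 → 10 → 5 → 16 → 8 → 4 → 2 → 1
Total steps = 47

47 steps


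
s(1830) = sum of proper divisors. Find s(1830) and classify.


Proper divisors: 1, 2, 3, 5, 6, 10, 15, 30, 61, 122, 183, 305, 366, 610, 915
Sum = 1 + 2 + 3 + 5 + 6 + 10 + 15 + 30 + 61 + 122 + 183 + 305 + 366 + 610 + 915 = 2634
2634 > 1830 → abundant

s(1830) = 2634 (abundant)


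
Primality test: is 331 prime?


Check divisors up to sqrt(331) = 18.1934
No divisors found.
331 is prime.

Yes, 331 is prime


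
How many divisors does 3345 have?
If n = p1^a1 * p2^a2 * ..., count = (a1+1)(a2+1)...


3345 = 3^1 × 5^1 × 223^1
d(3345) = (1+1) × (1+1) × (1+1) = 8

8 divisors


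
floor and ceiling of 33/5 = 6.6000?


33/5 = 6.6000
floor = 6
ceil = 7

floor = 6, ceil = 7


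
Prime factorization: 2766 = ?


2766 / 2 = 1383
1383 / 3 = 461
461 / 461 = 1
2766 = 2 × 3 × 461


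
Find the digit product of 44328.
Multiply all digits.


4 × 4 × 3 × 2 × 8 = 768


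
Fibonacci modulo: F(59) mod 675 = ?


F(k) mod 675 for k=1..59:
1, 1, 2, 3, 5, 8, 13, 21, 34, 55, 89, 144, 233, 377, 610, 312, 247, 559, 131, 15, 146, 161, 307, 468, 100, 568, 668, 561, 554, 440, 319, 84, 403, 487, 215, 27, 242, 269, 511, 105, 616, 46, 662, 33, 20, 53, 73, 126, 199, 325, 524, 174, 23, 197, 220, 417, 637, 379, 341
F(59) mod 675 = 341


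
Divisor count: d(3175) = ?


3175 = 5^2 × 127^1
d(3175) = (2+1) × (1+1) = 6

6 divisors


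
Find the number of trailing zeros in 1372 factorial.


floor(1372/5) = 274
floor(1372/25) = 54
floor(1372/125) = 10
floor(1372/625) = 2
Total = 340

340 trailing zeros


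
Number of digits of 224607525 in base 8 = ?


224607525 in base 8 = 1530636445
Number of digits = 10

10 digits (base 8)


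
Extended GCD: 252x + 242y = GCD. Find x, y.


Tabular extended Euclidean (each row: r = 252*s + 242*t):
r=252, s=1, t=0
r=242, s=0, t=1
q=1: r=10, s=1, t=-1   [252*(1) + 242*(-1) = 10]
q=24: r=2, s=-24, t=25   [252*(-24) + 242*(25) = 2]
q=5: r=0, s=121, t=-126   [252*(121) + 242*(-126) = 0]
GCD = 2; from the row with r=2: x=-24, y=25
Check: 252*(-24) + 242*(25) = -6048 + 6050 = 2

GCD = 2, x = -24, y = 25


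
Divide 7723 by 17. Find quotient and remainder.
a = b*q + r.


7723 = 17 * 454 + 5
Check: 7718 + 5 = 7723

q = 454, r = 5


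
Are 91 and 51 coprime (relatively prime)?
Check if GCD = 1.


Euclidean algorithm:
91 = 1 * 51 + 40
51 = 1 * 40 + 11
40 = 3 * 11 + 7
11 = 1 * 7 + 4
7 = 1 * 4 + 3
4 = 1 * 3 + 1
3 = 3 * 1 + 0
GCD(91, 51) = 1

Yes, coprime (GCD = 1)


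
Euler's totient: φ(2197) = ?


2197 = 13^3
Prime factors: 13
φ(2197) = 2197 × (1-1/13)
= 2197 × 12/13 = 2028

φ(2197) = 2028


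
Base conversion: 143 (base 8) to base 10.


143 (base 8) = 99 (decimal)
99 (decimal) = 99 (base 10)


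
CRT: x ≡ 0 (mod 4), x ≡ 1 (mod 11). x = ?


M = 4*11 = 44
M1 = M/4 = 11, M2 = M/11 = 4
M1^(-1) mod 4 = 3, M2^(-1) mod 11 = 3
x = 0*11*3 + 1*4*3 = 12
12 mod 44 = 12
Check: 12 mod 4 = 0 ✓, 12 mod 11 = 1 ✓

x ≡ 12 (mod 44)


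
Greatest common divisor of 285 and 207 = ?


285 = 1 * 207 + 78
207 = 2 * 78 + 51
78 = 1 * 51 + 27
51 = 1 * 27 + 24
27 = 1 * 24 + 3
24 = 8 * 3 + 0
GCD = 3


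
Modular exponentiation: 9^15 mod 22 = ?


9^1 mod 22 = 9
9^2 mod 22 = 15
9^3 mod 22 = 3
9^4 mod 22 = 5
9^5 mod 22 = 1
9^6 mod 22 = 9
9^7 mod 22 = 15
9^8 mod 22 = 3
9^9 mod 22 = 5
9^10 mod 22 = 1
9^11 mod 22 = 9
9^12 mod 22 = 15
9^13 mod 22 = 3
9^14 mod 22 = 5
9^15 mod 22 = 1


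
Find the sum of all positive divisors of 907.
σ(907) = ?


Divisors of 907: 1, 907
Sum = 1 + 907 = 908

σ(907) = 908


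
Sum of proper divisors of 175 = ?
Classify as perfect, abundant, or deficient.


Proper divisors: 1, 5, 7, 25, 35
Sum = 1 + 5 + 7 + 25 + 35 = 73
73 < 175 → deficient

s(175) = 73 (deficient)


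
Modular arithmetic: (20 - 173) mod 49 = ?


20 - 173 = -153
-153 mod 49 = 43


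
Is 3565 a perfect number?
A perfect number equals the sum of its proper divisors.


Proper divisors of 3565: 1, 5, 23, 31, 115, 155, 713
Sum = 1 + 5 + 23 + 31 + 115 + 155 + 713 = 1043

No, 3565 is not perfect (1043 ≠ 3565)


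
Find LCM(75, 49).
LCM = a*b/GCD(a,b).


GCD(75, 49) = 1
LCM = 75*49/1 = 3675/1 = 3675

LCM = 3675


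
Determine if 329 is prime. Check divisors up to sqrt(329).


329 / 7 = 47 (exact division)
329 is NOT prime.

No, 329 is not prime


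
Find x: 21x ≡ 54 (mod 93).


GCD(21, 93) = 3 divides 54
Divide: 7x ≡ 18 (mod 31)
x ≡ 7 (mod 31)


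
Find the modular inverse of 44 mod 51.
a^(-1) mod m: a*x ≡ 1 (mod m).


Use the extended Euclidean algorithm on (51, 44); each row r = 51*s + 44*t:
r=51, s=1, t=0
r=44, s=0, t=1
q=1: r=7, s=1, t=-1   [51*(1) + 44*(-1) = 7]
q=6: r=2, s=-6, t=7   [51*(-6) + 44*(7) = 2]
q=3: r=1, s=19, t=-22   [51*(19) + 44*(-22) = 1]
q=2: r=0, s=-44, t=51   [51*(-44) + 44*(51) = 0]
GCD = 1 with t = -22, so 44*(-22) ≡ 1 (mod 51)
Inverse = -22 mod 51 = 29
Check: 44 * 29 = 1276 ≡ 1 (mod 51)

44^(-1) ≡ 29 (mod 51)


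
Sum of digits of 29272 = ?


2 + 9 + 2 + 7 + 2 = 22


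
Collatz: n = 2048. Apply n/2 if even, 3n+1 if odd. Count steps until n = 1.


2048 → 1024 → 512 → 256 → 128 → 64 → 32 → 16 → 8 → 4 → 2 → 1
Total steps = 11

11 steps


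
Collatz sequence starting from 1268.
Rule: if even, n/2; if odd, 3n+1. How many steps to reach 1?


1268 → 634 → 317 → 952 → 476 → 238 → 119 → 358 → 179 → 538 → 269 → 808 → 404 → 202 → 101 → 304 → 152 → 76 → 38 → 19 → 58 → 29 → 88 → 44 → 22 → 11 → 34 → 17 → 52 → 26 → 13 → 40 → 20 → 10 → 5 → 16 → 8 → 4 → 2 → 1
Total steps = 39

39 steps


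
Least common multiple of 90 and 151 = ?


GCD(90, 151) = 1
LCM = 90*151/1 = 13590/1 = 13590

LCM = 13590


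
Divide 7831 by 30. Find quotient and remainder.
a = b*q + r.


7831 = 30 * 261 + 1
Check: 7830 + 1 = 7831

q = 261, r = 1


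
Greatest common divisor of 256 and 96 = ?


256 = 2 * 96 + 64
96 = 1 * 64 + 32
64 = 2 * 32 + 0
GCD = 32


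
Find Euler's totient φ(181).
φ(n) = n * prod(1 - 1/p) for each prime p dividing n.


181 = 181
Prime factors: 181
φ(181) = 181 × (1-1/181)
= 181 × 180/181 = 180

φ(181) = 180


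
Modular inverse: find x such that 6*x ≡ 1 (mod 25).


Use the extended Euclidean algorithm on (25, 6); each row r = 25*s + 6*t:
r=25, s=1, t=0
r=6, s=0, t=1
q=4: r=1, s=1, t=-4   [25*(1) + 6*(-4) = 1]
q=6: r=0, s=-6, t=25   [25*(-6) + 6*(25) = 0]
GCD = 1 with t = -4, so 6*(-4) ≡ 1 (mod 25)
Inverse = -4 mod 25 = 21
Check: 6 * 21 = 126 ≡ 1 (mod 25)

6^(-1) ≡ 21 (mod 25)


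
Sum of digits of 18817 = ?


1 + 8 + 8 + 1 + 7 = 25


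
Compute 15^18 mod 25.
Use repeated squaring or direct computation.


15^1 mod 25 = 15
15^2 mod 25 = 0
15^3 mod 25 = 0
15^4 mod 25 = 0
15^5 mod 25 = 0
15^6 mod 25 = 0
15^7 mod 25 = 0
15^8 mod 25 = 0
15^9 mod 25 = 0
15^10 mod 25 = 0
15^11 mod 25 = 0
15^12 mod 25 = 0
15^13 mod 25 = 0
15^14 mod 25 = 0
15^15 mod 25 = 0
15^16 mod 25 = 0
15^17 mod 25 = 0
15^18 mod 25 = 0


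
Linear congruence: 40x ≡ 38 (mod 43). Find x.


GCD(40, 43) = 1, unique solution
a^(-1) mod 43 = 14
x = 14 * 38 mod 43 = 16

x ≡ 16 (mod 43)


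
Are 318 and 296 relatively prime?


Euclidean algorithm:
318 = 1 * 296 + 22
296 = 13 * 22 + 10
22 = 2 * 10 + 2
10 = 5 * 2 + 0
GCD(318, 296) = 2

No, not coprime (GCD = 2)


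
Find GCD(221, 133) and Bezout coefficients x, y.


Tabular extended Euclidean (each row: r = 221*s + 133*t):
r=221, s=1, t=0
r=133, s=0, t=1
q=1: r=88, s=1, t=-1   [221*(1) + 133*(-1) = 88]
q=1: r=45, s=-1, t=2   [221*(-1) + 133*(2) = 45]
q=1: r=43, s=2, t=-3   [221*(2) + 133*(-3) = 43]
q=1: r=2, s=-3, t=5   [221*(-3) + 133*(5) = 2]
q=21: r=1, s=65, t=-108   [221*(65) + 133*(-108) = 1]
q=2: r=0, s=-133, t=221   [221*(-133) + 133*(221) = 0]
GCD = 1; from the row with r=1: x=65, y=-108
Check: 221*(65) + 133*(-108) = 14365 - 14364 = 1

GCD = 1, x = 65, y = -108


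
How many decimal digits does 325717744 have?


325717744 has 9 digits in base 10
floor(log10(325717744)) + 1 = floor(8.5128) + 1 = 9

9 digits (base 10)


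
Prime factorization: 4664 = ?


4664 / 2 = 2332
2332 / 2 = 1166
1166 / 2 = 583
583 / 11 = 53
53 / 53 = 1
4664 = 2^3 × 11 × 53


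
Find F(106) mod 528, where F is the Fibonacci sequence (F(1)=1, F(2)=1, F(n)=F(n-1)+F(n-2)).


F(k) mod 528 for k=1..106:
1, 1, 2, 3, 5, 8, 13, 21, 34, 55, 89, 144, 233, 377, 82, 459, 13, 472, 485, 429, 386, 287, 145, 432, 49, 481, 2, 483, 485, 440, 397, 309, 178, 487, 137, 96, 233, 329, 34, 363, 397, 232, 101, 333, 434, 239, 145, 384, 1, 385, 386, 243, 101, 344, 445, 261, 178, 439, 89, 0, 89, 89, 178, 267, 445, 184, 101, 285, 386, 143, 1, 144, 145, 289, 434, 195, 101, 296, 397, 165, 34, 199, 233, 432, 137, 41, 178, 219, 397, 88, 485, 45, 2, 47, 49, 96, 145, 241, 386, 99, 485, 56, 13, 69, 82, 151
F(106) mod 528 = 151


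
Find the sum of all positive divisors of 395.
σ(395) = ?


Divisors of 395: 1, 5, 79, 395
Sum = 1 + 5 + 79 + 395 = 480

σ(395) = 480


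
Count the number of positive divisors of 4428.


4428 = 2^2 × 3^3 × 41^1
d(4428) = (2+1) × (3+1) × (1+1) = 24

24 divisors


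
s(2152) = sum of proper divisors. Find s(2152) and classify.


Proper divisors: 1, 2, 4, 8, 269, 538, 1076
Sum = 1 + 2 + 4 + 8 + 269 + 538 + 1076 = 1898
1898 < 2152 → deficient

s(2152) = 1898 (deficient)


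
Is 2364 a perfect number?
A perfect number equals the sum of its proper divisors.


Proper divisors of 2364: 1, 2, 3, 4, 6, 12, 197, 394, 591, 788, 1182
Sum = 1 + 2 + 3 + 4 + 6 + 12 + 197 + 394 + 591 + 788 + 1182 = 3180

No, 2364 is not perfect (3180 ≠ 2364)


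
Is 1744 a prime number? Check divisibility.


1744 / 2 = 872 (exact division)
1744 is NOT prime.

No, 1744 is not prime


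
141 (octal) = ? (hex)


141 (base 8) = 97 (decimal)
97 (decimal) = 61 (base 16)


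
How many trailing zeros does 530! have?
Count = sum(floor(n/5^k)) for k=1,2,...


floor(530/5) = 106
floor(530/25) = 21
floor(530/125) = 4
Total = 131

131 trailing zeros


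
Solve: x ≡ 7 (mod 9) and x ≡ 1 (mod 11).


M = 9*11 = 99
M1 = M/9 = 11, M2 = M/11 = 9
M1^(-1) mod 9 = 5, M2^(-1) mod 11 = 5
x = 7*11*5 + 1*9*5 = 430
430 mod 99 = 34
Check: 34 mod 9 = 7 ✓, 34 mod 11 = 1 ✓

x ≡ 34 (mod 99)


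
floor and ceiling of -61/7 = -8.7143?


-61/7 = -8.7143
floor = -9
ceil = -8

floor = -9, ceil = -8


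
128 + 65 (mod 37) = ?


128 + 65 = 193
193 mod 37 = 8


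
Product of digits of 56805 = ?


5 × 6 × 8 × 0 × 5 = 0


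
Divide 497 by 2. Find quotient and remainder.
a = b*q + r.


497 = 2 * 248 + 1
Check: 496 + 1 = 497

q = 248, r = 1


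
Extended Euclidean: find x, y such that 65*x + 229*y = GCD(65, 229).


Tabular extended Euclidean (each row: r = 65*s + 229*t):
r=65, s=1, t=0
r=229, s=0, t=1
q=0: r=65, s=1, t=0   [65*(1) + 229*(0) = 65]
q=3: r=34, s=-3, t=1   [65*(-3) + 229*(1) = 34]
q=1: r=31, s=4, t=-1   [65*(4) + 229*(-1) = 31]
q=1: r=3, s=-7, t=2   [65*(-7) + 229*(2) = 3]
q=10: r=1, s=74, t=-21   [65*(74) + 229*(-21) = 1]
q=3: r=0, s=-229, t=65   [65*(-229) + 229*(65) = 0]
GCD = 1; from the row with r=1: x=74, y=-21
Check: 65*(74) + 229*(-21) = 4810 - 4809 = 1

GCD = 1, x = 74, y = -21


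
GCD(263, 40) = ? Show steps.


263 = 6 * 40 + 23
40 = 1 * 23 + 17
23 = 1 * 17 + 6
17 = 2 * 6 + 5
6 = 1 * 5 + 1
5 = 5 * 1 + 0
GCD = 1


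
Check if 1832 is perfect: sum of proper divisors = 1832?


Proper divisors of 1832: 1, 2, 4, 8, 229, 458, 916
Sum = 1 + 2 + 4 + 8 + 229 + 458 + 916 = 1618

No, 1832 is not perfect (1618 ≠ 1832)


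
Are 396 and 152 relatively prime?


Euclidean algorithm:
396 = 2 * 152 + 92
152 = 1 * 92 + 60
92 = 1 * 60 + 32
60 = 1 * 32 + 28
32 = 1 * 28 + 4
28 = 7 * 4 + 0
GCD(396, 152) = 4

No, not coprime (GCD = 4)


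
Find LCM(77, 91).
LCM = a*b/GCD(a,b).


GCD(77, 91) = 7
LCM = 77*91/7 = 7007/7 = 1001

LCM = 1001


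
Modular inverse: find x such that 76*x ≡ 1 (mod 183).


Use the extended Euclidean algorithm on (183, 76); each row r = 183*s + 76*t:
r=183, s=1, t=0
r=76, s=0, t=1
q=2: r=31, s=1, t=-2   [183*(1) + 76*(-2) = 31]
q=2: r=14, s=-2, t=5   [183*(-2) + 76*(5) = 14]
q=2: r=3, s=5, t=-12   [183*(5) + 76*(-12) = 3]
q=4: r=2, s=-22, t=53   [183*(-22) + 76*(53) = 2]
q=1: r=1, s=27, t=-65   [183*(27) + 76*(-65) = 1]
q=2: r=0, s=-76, t=183   [183*(-76) + 76*(183) = 0]
GCD = 1 with t = -65, so 76*(-65) ≡ 1 (mod 183)
Inverse = -65 mod 183 = 118
Check: 76 * 118 = 8968 ≡ 1 (mod 183)

76^(-1) ≡ 118 (mod 183)


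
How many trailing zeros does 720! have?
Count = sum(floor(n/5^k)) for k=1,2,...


floor(720/5) = 144
floor(720/25) = 28
floor(720/125) = 5
floor(720/625) = 1
Total = 178

178 trailing zeros


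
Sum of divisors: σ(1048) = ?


Divisors of 1048: 1, 2, 4, 8, 131, 262, 524, 1048
Sum = 1 + 2 + 4 + 8 + 131 + 262 + 524 + 1048 = 1980

σ(1048) = 1980


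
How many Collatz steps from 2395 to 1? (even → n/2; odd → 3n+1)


2395 → 7186 → 3593 → 10780 → 5390 → 2695 → 8086 → 4043 → 12130 → 6065 → 18196 → 9098 → 4549 → 13648 → 6824 → 3412 → 1706 → 853 → 2560 → 1280 → 640 → 320 → 160 → 80 → 40 → 20 → 10 → 5 → 16 → 8 → 4 → 2 → 1
Total steps = 32

32 steps


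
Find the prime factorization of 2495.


2495 / 5 = 499
499 / 499 = 1
2495 = 5 × 499


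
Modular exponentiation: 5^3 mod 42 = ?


5^1 mod 42 = 5
5^2 mod 42 = 25
5^3 mod 42 = 41


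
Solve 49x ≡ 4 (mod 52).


GCD(49, 52) = 1, unique solution
a^(-1) mod 52 = 17
x = 17 * 4 mod 52 = 16

x ≡ 16 (mod 52)


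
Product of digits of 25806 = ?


2 × 5 × 8 × 0 × 6 = 0


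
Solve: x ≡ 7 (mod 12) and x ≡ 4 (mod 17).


M = 12*17 = 204
M1 = M/12 = 17, M2 = M/17 = 12
M1^(-1) mod 12 = 5, M2^(-1) mod 17 = 10
x = 7*17*5 + 4*12*10 = 1075
1075 mod 204 = 55
Check: 55 mod 12 = 7 ✓, 55 mod 17 = 4 ✓

x ≡ 55 (mod 204)


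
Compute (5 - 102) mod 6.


5 - 102 = -97
-97 mod 6 = 5


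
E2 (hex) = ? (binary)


E2 (base 16) = 226 (decimal)
226 (decimal) = 11100010 (base 2)


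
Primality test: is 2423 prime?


Check divisors up to sqrt(2423) = 49.2240
No divisors found.
2423 is prime.

Yes, 2423 is prime


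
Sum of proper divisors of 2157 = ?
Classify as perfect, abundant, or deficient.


Proper divisors: 1, 3, 719
Sum = 1 + 3 + 719 = 723
723 < 2157 → deficient

s(2157) = 723 (deficient)


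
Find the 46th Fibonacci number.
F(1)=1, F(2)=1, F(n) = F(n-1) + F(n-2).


Sequence: 1, 1, 2, 3, 5, 8, 13, 21, 34, 55, 89, 144, 233, 377, 610, 987, 1597, 2584, 4181, 6765, 10946, 17711, 28657, 46368, 75025, 121393, 196418, 317811, 514229, 832040, 1346269, 2178309, 3524578, 5702887, 9227465, 14930352, 24157817, 39088169, 63245986, 102334155, 165580141, 267914296, 433494437, 701408733, 1134903170, 1836311903
F(46) = 1836311903


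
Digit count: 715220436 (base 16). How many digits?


715220436 in base 16 = 2AA165D4
Number of digits = 8

8 digits (base 16)


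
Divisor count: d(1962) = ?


1962 = 2^1 × 3^2 × 109^1
d(1962) = (1+1) × (2+1) × (1+1) = 12

12 divisors


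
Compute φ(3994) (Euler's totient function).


3994 = 2 × 1997
Prime factors: 2, 1997
φ(3994) = 3994 × (1-1/2) × (1-1/1997)
= 3994 × 1/2 × 1996/1997 = 1996

φ(3994) = 1996


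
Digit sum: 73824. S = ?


7 + 3 + 8 + 2 + 4 = 24


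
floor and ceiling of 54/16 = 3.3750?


54/16 = 3.3750
floor = 3
ceil = 4

floor = 3, ceil = 4


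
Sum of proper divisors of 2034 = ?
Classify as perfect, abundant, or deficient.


Proper divisors: 1, 2, 3, 6, 9, 18, 113, 226, 339, 678, 1017
Sum = 1 + 2 + 3 + 6 + 9 + 18 + 113 + 226 + 339 + 678 + 1017 = 2412
2412 > 2034 → abundant

s(2034) = 2412 (abundant)


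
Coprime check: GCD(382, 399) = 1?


Euclidean algorithm:
399 = 1 * 382 + 17
382 = 22 * 17 + 8
17 = 2 * 8 + 1
8 = 8 * 1 + 0
GCD(382, 399) = 1

Yes, coprime (GCD = 1)


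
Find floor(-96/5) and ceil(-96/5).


-96/5 = -19.2000
floor = -20
ceil = -19

floor = -20, ceil = -19


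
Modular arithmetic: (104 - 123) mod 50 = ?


104 - 123 = -19
-19 mod 50 = 31


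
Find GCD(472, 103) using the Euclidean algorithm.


472 = 4 * 103 + 60
103 = 1 * 60 + 43
60 = 1 * 43 + 17
43 = 2 * 17 + 9
17 = 1 * 9 + 8
9 = 1 * 8 + 1
8 = 8 * 1 + 0
GCD = 1


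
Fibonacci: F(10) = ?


Sequence: 1, 1, 2, 3, 5, 8, 13, 21, 34, 55
F(10) = 55


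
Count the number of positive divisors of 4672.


4672 = 2^6 × 73^1
d(4672) = (6+1) × (1+1) = 14

14 divisors


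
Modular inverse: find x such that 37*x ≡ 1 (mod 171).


Use the extended Euclidean algorithm on (171, 37); each row r = 171*s + 37*t:
r=171, s=1, t=0
r=37, s=0, t=1
q=4: r=23, s=1, t=-4   [171*(1) + 37*(-4) = 23]
q=1: r=14, s=-1, t=5   [171*(-1) + 37*(5) = 14]
q=1: r=9, s=2, t=-9   [171*(2) + 37*(-9) = 9]
q=1: r=5, s=-3, t=14   [171*(-3) + 37*(14) = 5]
q=1: r=4, s=5, t=-23   [171*(5) + 37*(-23) = 4]
q=1: r=1, s=-8, t=37   [171*(-8) + 37*(37) = 1]
q=4: r=0, s=37, t=-171   [171*(37) + 37*(-171) = 0]
GCD = 1 with t = 37, so 37*(37) ≡ 1 (mod 171)
Inverse = 37 mod 171 = 37
Check: 37 * 37 = 1369 ≡ 1 (mod 171)

37^(-1) ≡ 37 (mod 171)


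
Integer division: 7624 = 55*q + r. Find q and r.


7624 = 55 * 138 + 34
Check: 7590 + 34 = 7624

q = 138, r = 34


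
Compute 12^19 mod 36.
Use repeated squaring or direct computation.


12^1 mod 36 = 12
12^2 mod 36 = 0
12^3 mod 36 = 0
12^4 mod 36 = 0
12^5 mod 36 = 0
12^6 mod 36 = 0
12^7 mod 36 = 0
12^8 mod 36 = 0
12^9 mod 36 = 0
12^10 mod 36 = 0
12^11 mod 36 = 0
12^12 mod 36 = 0
12^13 mod 36 = 0
12^14 mod 36 = 0
12^15 mod 36 = 0
12^16 mod 36 = 0
12^17 mod 36 = 0
12^18 mod 36 = 0
12^19 mod 36 = 0


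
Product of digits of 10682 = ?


1 × 0 × 6 × 8 × 2 = 0


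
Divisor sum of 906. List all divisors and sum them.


Divisors of 906: 1, 2, 3, 6, 151, 302, 453, 906
Sum = 1 + 2 + 3 + 6 + 151 + 302 + 453 + 906 = 1824

σ(906) = 1824


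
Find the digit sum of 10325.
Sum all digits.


1 + 0 + 3 + 2 + 5 = 11


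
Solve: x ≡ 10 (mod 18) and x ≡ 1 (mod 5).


M = 18*5 = 90
M1 = M/18 = 5, M2 = M/5 = 18
M1^(-1) mod 18 = 11, M2^(-1) mod 5 = 2
x = 10*5*11 + 1*18*2 = 586
586 mod 90 = 46
Check: 46 mod 18 = 10 ✓, 46 mod 5 = 1 ✓

x ≡ 46 (mod 90)


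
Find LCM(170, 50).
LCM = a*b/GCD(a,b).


GCD(170, 50) = 10
LCM = 170*50/10 = 8500/10 = 850

LCM = 850


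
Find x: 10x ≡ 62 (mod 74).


GCD(10, 74) = 2 divides 62
Divide: 5x ≡ 31 (mod 37)
x ≡ 21 (mod 37)


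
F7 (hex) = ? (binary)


F7 (base 16) = 247 (decimal)
247 (decimal) = 11110111 (base 2)


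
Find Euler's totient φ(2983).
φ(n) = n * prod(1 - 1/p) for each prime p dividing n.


2983 = 19 × 157
Prime factors: 19, 157
φ(2983) = 2983 × (1-1/19) × (1-1/157)
= 2983 × 18/19 × 156/157 = 2808

φ(2983) = 2808


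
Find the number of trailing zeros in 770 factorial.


floor(770/5) = 154
floor(770/25) = 30
floor(770/125) = 6
floor(770/625) = 1
Total = 191

191 trailing zeros


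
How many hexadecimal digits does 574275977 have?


574275977 in base 16 = 223AC189
Number of digits = 8

8 digits (base 16)


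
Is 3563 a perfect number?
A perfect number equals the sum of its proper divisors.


Proper divisors of 3563: 1, 7, 509
Sum = 1 + 7 + 509 = 517

No, 3563 is not perfect (517 ≠ 3563)


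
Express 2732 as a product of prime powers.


2732 / 2 = 1366
1366 / 2 = 683
683 / 683 = 1
2732 = 2^2 × 683


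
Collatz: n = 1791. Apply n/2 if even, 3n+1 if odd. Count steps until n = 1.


1791 → 5374 → 2687 → 8062 → 4031 → 12094 → 6047 → 18142 → 9071 → 27214 → 13607 → 40822 → 20411 → 61234 → 30617 → 91852 → 45926 → 22963 → 68890 → 34445 → 103336 → 51668 → 25834 → 12917 → 38752 → 19376 → 9688 → 4844 → 2422 → 1211 → 3634 → 1817 → 5452 → 2726 → 1363 → 4090 → 2045 → 6136 → 3068 → 1534 → 767 → 2302 → 1151 → 3454 → 1727 → 5182 → 2591 → 7774 → 3887 → 11662 → 5831 → 17494 → 8747 → 26242 → 13121 → 39364 → 19682 → 9841 → 29524 → 14762 → 7381 → 22144 → 11072 → 5536 → 2768 → 1384 → 692 → 346 → 173 → 520 → 260 → 130 → 65 → 196 → 98 → 49 → 148 → 74 → 37 → 112 → 56 → 28 → 14 → 7 → 22 → 11 → 34 → 17 → 52 → 26 → 13 → 40 → 20 → 10 → 5 → 16 → 8 → 4 → 2 → 1
Total steps = 99

99 steps


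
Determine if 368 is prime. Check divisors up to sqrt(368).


368 / 2 = 184 (exact division)
368 is NOT prime.

No, 368 is not prime


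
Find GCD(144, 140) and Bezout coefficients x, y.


Tabular extended Euclidean (each row: r = 144*s + 140*t):
r=144, s=1, t=0
r=140, s=0, t=1
q=1: r=4, s=1, t=-1   [144*(1) + 140*(-1) = 4]
q=35: r=0, s=-35, t=36   [144*(-35) + 140*(36) = 0]
GCD = 4; from the row with r=4: x=1, y=-1
Check: 144*(1) + 140*(-1) = 144 - 140 = 4

GCD = 4, x = 1, y = -1


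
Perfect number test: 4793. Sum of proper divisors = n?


Proper divisors of 4793: 1
Sum = 1 = 1

No, 4793 is not perfect (1 ≠ 4793)


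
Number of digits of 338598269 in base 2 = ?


338598269 in base 2 = 10100001011101001100101111101
Number of digits = 29

29 digits (base 2)


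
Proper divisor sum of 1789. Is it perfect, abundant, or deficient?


Proper divisors: 1
Sum = 1 = 1
1 < 1789 → deficient

s(1789) = 1 (deficient)


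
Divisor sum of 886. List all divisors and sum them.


Divisors of 886: 1, 2, 443, 886
Sum = 1 + 2 + 443 + 886 = 1332

σ(886) = 1332


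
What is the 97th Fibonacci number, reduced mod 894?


F(k) mod 894 for k=1..97:
1, 1, 2, 3, 5, 8, 13, 21, 34, 55, 89, 144, 233, 377, 610, 93, 703, 796, 605, 507, 218, 725, 49, 774, 823, 703, 632, 441, 179, 620, 799, 525, 430, 61, 491, 552, 149, 701, 850, 657, 613, 376, 95, 471, 566, 143, 709, 852, 667, 625, 398, 129, 527, 656, 289, 51, 340, 391, 731, 228, 65, 293, 358, 651, 115, 766, 881, 753, 740, 599, 445, 150, 595, 745, 446, 297, 743, 146, 889, 141, 136, 277, 413, 690, 209, 5, 214, 219, 433, 652, 191, 843, 140, 89, 229, 318, 547
F(97) mod 894 = 547


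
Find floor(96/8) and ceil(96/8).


96/8 = 12.0000
floor = 12
ceil = 12

floor = 12, ceil = 12


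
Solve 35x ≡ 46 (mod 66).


GCD(35, 66) = 1, unique solution
a^(-1) mod 66 = 17
x = 17 * 46 mod 66 = 56

x ≡ 56 (mod 66)


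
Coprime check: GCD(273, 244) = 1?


Euclidean algorithm:
273 = 1 * 244 + 29
244 = 8 * 29 + 12
29 = 2 * 12 + 5
12 = 2 * 5 + 2
5 = 2 * 2 + 1
2 = 2 * 1 + 0
GCD(273, 244) = 1

Yes, coprime (GCD = 1)


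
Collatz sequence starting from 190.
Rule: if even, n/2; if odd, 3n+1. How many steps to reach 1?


190 → 95 → 286 → 143 → 430 → 215 → 646 → 323 → 970 → 485 → 1456 → 728 → 364 → 182 → 91 → 274 → 137 → 412 → 206 → 103 → 310 → 155 → 466 → 233 → 700 → 350 → 175 → 526 → 263 → 790 → 395 → 1186 → 593 → 1780 → 890 → 445 → 1336 → 668 → 334 → 167 → 502 → 251 → 754 → 377 → 1132 → 566 → 283 → 850 → 425 → 1276 → 638 → 319 → 958 → 479 → 1438 → 719 → 2158 → 1079 → 3238 → 1619 → 4858 → 2429 → 7288 → 3644 → 1822 → 911 → 2734 → 1367 → 4102 → 2051 → 6154 → 3077 → 9232 → 4616 → 2308 → 1154 → 577 → 1732 → 866 → 433 → 1300 → 650 → 325 → 976 → 488 → 244 → 122 → 61 → 184 → 92 → 46 → 23 → 70 → 35 → 106 → 53 → 160 → 80 → 40 → 20 → 10 → 5 → 16 → 8 → 4 → 2 → 1
Total steps = 106

106 steps


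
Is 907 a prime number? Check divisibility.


Check divisors up to sqrt(907) = 30.1164
No divisors found.
907 is prime.

Yes, 907 is prime


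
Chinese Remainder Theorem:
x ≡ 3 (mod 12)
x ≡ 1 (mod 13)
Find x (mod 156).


M = 12*13 = 156
M1 = M/12 = 13, M2 = M/13 = 12
M1^(-1) mod 12 = 1, M2^(-1) mod 13 = 12
x = 3*13*1 + 1*12*12 = 183
183 mod 156 = 27
Check: 27 mod 12 = 3 ✓, 27 mod 13 = 1 ✓

x ≡ 27 (mod 156)


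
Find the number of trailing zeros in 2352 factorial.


floor(2352/5) = 470
floor(2352/25) = 94
floor(2352/125) = 18
floor(2352/625) = 3
Total = 585

585 trailing zeros


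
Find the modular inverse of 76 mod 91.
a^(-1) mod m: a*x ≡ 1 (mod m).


Use the extended Euclidean algorithm on (91, 76); each row r = 91*s + 76*t:
r=91, s=1, t=0
r=76, s=0, t=1
q=1: r=15, s=1, t=-1   [91*(1) + 76*(-1) = 15]
q=5: r=1, s=-5, t=6   [91*(-5) + 76*(6) = 1]
q=15: r=0, s=76, t=-91   [91*(76) + 76*(-91) = 0]
GCD = 1 with t = 6, so 76*(6) ≡ 1 (mod 91)
Inverse = 6 mod 91 = 6
Check: 76 * 6 = 456 ≡ 1 (mod 91)

76^(-1) ≡ 6 (mod 91)


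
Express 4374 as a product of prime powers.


4374 / 2 = 2187
2187 / 3 = 729
729 / 3 = 243
243 / 3 = 81
81 / 3 = 27
27 / 3 = 9
9 / 3 = 3
3 / 3 = 1
4374 = 2 × 3^7


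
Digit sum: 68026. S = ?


6 + 8 + 0 + 2 + 6 = 22


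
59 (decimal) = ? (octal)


59 (base 10) = 59 (decimal)
59 (decimal) = 73 (base 8)


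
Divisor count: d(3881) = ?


3881 = 3881^1
d(3881) = (1+1) = 2

2 divisors


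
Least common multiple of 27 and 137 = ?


GCD(27, 137) = 1
LCM = 27*137/1 = 3699/1 = 3699

LCM = 3699


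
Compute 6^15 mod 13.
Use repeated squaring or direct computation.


6^1 mod 13 = 6
6^2 mod 13 = 10
6^3 mod 13 = 8
6^4 mod 13 = 9
6^5 mod 13 = 2
6^6 mod 13 = 12
6^7 mod 13 = 7
6^8 mod 13 = 3
6^9 mod 13 = 5
6^10 mod 13 = 4
6^11 mod 13 = 11
6^12 mod 13 = 1
6^13 mod 13 = 6
6^14 mod 13 = 10
6^15 mod 13 = 8


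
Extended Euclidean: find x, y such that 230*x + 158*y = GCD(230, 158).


Tabular extended Euclidean (each row: r = 230*s + 158*t):
r=230, s=1, t=0
r=158, s=0, t=1
q=1: r=72, s=1, t=-1   [230*(1) + 158*(-1) = 72]
q=2: r=14, s=-2, t=3   [230*(-2) + 158*(3) = 14]
q=5: r=2, s=11, t=-16   [230*(11) + 158*(-16) = 2]
q=7: r=0, s=-79, t=115   [230*(-79) + 158*(115) = 0]
GCD = 2; from the row with r=2: x=11, y=-16
Check: 230*(11) + 158*(-16) = 2530 - 2528 = 2

GCD = 2, x = 11, y = -16


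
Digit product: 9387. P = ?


9 × 3 × 8 × 7 = 1512


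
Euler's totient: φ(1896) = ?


1896 = 2^3 × 3 × 79
Prime factors: 2, 3, 79
φ(1896) = 1896 × (1-1/2) × (1-1/3) × (1-1/79)
= 1896 × 1/2 × 2/3 × 78/79 = 624

φ(1896) = 624


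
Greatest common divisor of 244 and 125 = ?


244 = 1 * 125 + 119
125 = 1 * 119 + 6
119 = 19 * 6 + 5
6 = 1 * 5 + 1
5 = 5 * 1 + 0
GCD = 1


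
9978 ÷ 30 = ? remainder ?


9978 = 30 * 332 + 18
Check: 9960 + 18 = 9978

q = 332, r = 18


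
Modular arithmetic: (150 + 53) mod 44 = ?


150 + 53 = 203
203 mod 44 = 27


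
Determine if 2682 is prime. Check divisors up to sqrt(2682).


2682 / 2 = 1341 (exact division)
2682 is NOT prime.

No, 2682 is not prime


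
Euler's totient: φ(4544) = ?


4544 = 2^6 × 71
Prime factors: 2, 71
φ(4544) = 4544 × (1-1/2) × (1-1/71)
= 4544 × 1/2 × 70/71 = 2240

φ(4544) = 2240


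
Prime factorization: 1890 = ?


1890 / 2 = 945
945 / 3 = 315
315 / 3 = 105
105 / 3 = 35
35 / 5 = 7
7 / 7 = 1
1890 = 2 × 3^3 × 5 × 7


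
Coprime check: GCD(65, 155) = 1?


Euclidean algorithm:
155 = 2 * 65 + 25
65 = 2 * 25 + 15
25 = 1 * 15 + 10
15 = 1 * 10 + 5
10 = 2 * 5 + 0
GCD(65, 155) = 5

No, not coprime (GCD = 5)


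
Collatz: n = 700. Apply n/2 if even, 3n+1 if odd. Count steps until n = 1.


700 → 350 → 175 → 526 → 263 → 790 → 395 → 1186 → 593 → 1780 → 890 → 445 → 1336 → 668 → 334 → 167 → 502 → 251 → 754 → 377 → 1132 → 566 → 283 → 850 → 425 → 1276 → 638 → 319 → 958 → 479 → 1438 → 719 → 2158 → 1079 → 3238 → 1619 → 4858 → 2429 → 7288 → 3644 → 1822 → 911 → 2734 → 1367 → 4102 → 2051 → 6154 → 3077 → 9232 → 4616 → 2308 → 1154 → 577 → 1732 → 866 → 433 → 1300 → 650 → 325 → 976 → 488 → 244 → 122 → 61 → 184 → 92 → 46 → 23 → 70 → 35 → 106 → 53 → 160 → 80 → 40 → 20 → 10 → 5 → 16 → 8 → 4 → 2 → 1
Total steps = 82

82 steps


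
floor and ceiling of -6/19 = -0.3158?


-6/19 = -0.3158
floor = -1
ceil = 0

floor = -1, ceil = 0


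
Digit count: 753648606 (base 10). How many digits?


753648606 has 9 digits in base 10
floor(log10(753648606)) + 1 = floor(8.8772) + 1 = 9

9 digits (base 10)


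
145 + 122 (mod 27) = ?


145 + 122 = 267
267 mod 27 = 24


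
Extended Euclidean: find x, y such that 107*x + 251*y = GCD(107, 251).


Tabular extended Euclidean (each row: r = 107*s + 251*t):
r=107, s=1, t=0
r=251, s=0, t=1
q=0: r=107, s=1, t=0   [107*(1) + 251*(0) = 107]
q=2: r=37, s=-2, t=1   [107*(-2) + 251*(1) = 37]
q=2: r=33, s=5, t=-2   [107*(5) + 251*(-2) = 33]
q=1: r=4, s=-7, t=3   [107*(-7) + 251*(3) = 4]
q=8: r=1, s=61, t=-26   [107*(61) + 251*(-26) = 1]
q=4: r=0, s=-251, t=107   [107*(-251) + 251*(107) = 0]
GCD = 1; from the row with r=1: x=61, y=-26
Check: 107*(61) + 251*(-26) = 6527 - 6526 = 1

GCD = 1, x = 61, y = -26


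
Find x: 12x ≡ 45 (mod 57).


GCD(12, 57) = 3 divides 45
Divide: 4x ≡ 15 (mod 19)
x ≡ 18 (mod 19)


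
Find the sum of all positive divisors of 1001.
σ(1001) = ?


Divisors of 1001: 1, 7, 11, 13, 77, 91, 143, 1001
Sum = 1 + 7 + 11 + 13 + 77 + 91 + 143 + 1001 = 1344

σ(1001) = 1344


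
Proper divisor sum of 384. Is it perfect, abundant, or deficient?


Proper divisors: 1, 2, 3, 4, 6, 8, 12, 16, 24, 32, 48, 64, 96, 128, 192
Sum = 1 + 2 + 3 + 4 + 6 + 8 + 12 + 16 + 24 + 32 + 48 + 64 + 96 + 128 + 192 = 636
636 > 384 → abundant

s(384) = 636 (abundant)


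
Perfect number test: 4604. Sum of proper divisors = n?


Proper divisors of 4604: 1, 2, 4, 1151, 2302
Sum = 1 + 2 + 4 + 1151 + 2302 = 3460

No, 4604 is not perfect (3460 ≠ 4604)


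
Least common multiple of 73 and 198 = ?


GCD(73, 198) = 1
LCM = 73*198/1 = 14454/1 = 14454

LCM = 14454


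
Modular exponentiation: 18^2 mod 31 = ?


18^1 mod 31 = 18
18^2 mod 31 = 14


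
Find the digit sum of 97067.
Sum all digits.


9 + 7 + 0 + 6 + 7 = 29


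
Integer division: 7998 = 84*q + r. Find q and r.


7998 = 84 * 95 + 18
Check: 7980 + 18 = 7998

q = 95, r = 18


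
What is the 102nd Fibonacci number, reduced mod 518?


F(k) mod 518 for k=1..102:
1, 1, 2, 3, 5, 8, 13, 21, 34, 55, 89, 144, 233, 377, 92, 469, 43, 512, 37, 31, 68, 99, 167, 266, 433, 181, 96, 277, 373, 132, 505, 119, 106, 225, 331, 38, 369, 407, 258, 147, 405, 34, 439, 473, 394, 349, 225, 56, 281, 337, 100, 437, 19, 456, 475, 413, 370, 265, 117, 382, 499, 363, 344, 189, 15, 204, 219, 423, 124, 29, 153, 182, 335, 517, 334, 333, 149, 482, 113, 77, 190, 267, 457, 206, 145, 351, 496, 329, 307, 118, 425, 25, 450, 475, 407, 364, 253, 99, 352, 451, 285, 218
F(102) mod 518 = 218


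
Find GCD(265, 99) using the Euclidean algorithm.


265 = 2 * 99 + 67
99 = 1 * 67 + 32
67 = 2 * 32 + 3
32 = 10 * 3 + 2
3 = 1 * 2 + 1
2 = 2 * 1 + 0
GCD = 1


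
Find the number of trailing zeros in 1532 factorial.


floor(1532/5) = 306
floor(1532/25) = 61
floor(1532/125) = 12
floor(1532/625) = 2
Total = 381

381 trailing zeros


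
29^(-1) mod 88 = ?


Use the extended Euclidean algorithm on (88, 29); each row r = 88*s + 29*t:
r=88, s=1, t=0
r=29, s=0, t=1
q=3: r=1, s=1, t=-3   [88*(1) + 29*(-3) = 1]
q=29: r=0, s=-29, t=88   [88*(-29) + 29*(88) = 0]
GCD = 1 with t = -3, so 29*(-3) ≡ 1 (mod 88)
Inverse = -3 mod 88 = 85
Check: 29 * 85 = 2465 ≡ 1 (mod 88)

29^(-1) ≡ 85 (mod 88)
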